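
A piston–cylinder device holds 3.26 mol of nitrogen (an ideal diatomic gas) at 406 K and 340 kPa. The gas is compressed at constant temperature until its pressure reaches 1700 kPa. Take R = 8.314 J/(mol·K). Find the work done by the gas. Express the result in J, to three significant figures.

Isothermal process: W = nRT ln(V₂/V₁) = nRT ln(P₁/P₂).
W = (3.26)(8.314)(406) × ln(340/1700)
  = 11004 × ln(0.2) = 11004 × -1.609
W_by_gas = -17710 J.

W ≈ -17700 J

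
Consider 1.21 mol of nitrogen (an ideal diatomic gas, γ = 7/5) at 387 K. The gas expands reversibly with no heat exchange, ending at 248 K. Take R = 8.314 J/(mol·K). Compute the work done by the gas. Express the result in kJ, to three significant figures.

W ≈ 3.50 kJ

Adiabatic ⇒ Q = 0, so W_by = −ΔU = nCᵥ(T₁ − T₂).
Cᵥ = 5R/2 = 20.79 J/(mol·K).
W = (1.21)(20.79)(387 − 248) = 3496 J.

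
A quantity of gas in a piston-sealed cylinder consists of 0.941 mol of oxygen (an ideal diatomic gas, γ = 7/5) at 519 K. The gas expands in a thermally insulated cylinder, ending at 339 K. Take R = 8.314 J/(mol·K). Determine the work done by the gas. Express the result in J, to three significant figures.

W ≈ 3520 J

Adiabatic ⇒ Q = 0, so W_by = −ΔU = nCᵥ(T₁ − T₂).
Cᵥ = 5R/2 = 20.79 J/(mol·K).
W = (0.941)(20.79)(519 − 339) = 3521 J.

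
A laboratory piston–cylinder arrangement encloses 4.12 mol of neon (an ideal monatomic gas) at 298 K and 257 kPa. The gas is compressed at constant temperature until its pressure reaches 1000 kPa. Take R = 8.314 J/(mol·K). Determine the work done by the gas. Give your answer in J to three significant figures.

Isothermal process: W = nRT ln(V₂/V₁) = nRT ln(P₁/P₂).
W = (4.12)(8.314)(298) × ln(257/1000)
  = 10208 × ln(0.257) = 10208 × -1.359
W_by_gas = -13869 J.

W ≈ -13900 J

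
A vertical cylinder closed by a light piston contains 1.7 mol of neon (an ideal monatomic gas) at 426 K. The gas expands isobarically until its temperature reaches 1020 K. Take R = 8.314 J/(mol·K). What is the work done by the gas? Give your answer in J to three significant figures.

W ≈ 8400 J

Isobaric: W = P ΔV = nR ΔT.
W = (1.7)(8.314)(1020 − 426) = 8395 J.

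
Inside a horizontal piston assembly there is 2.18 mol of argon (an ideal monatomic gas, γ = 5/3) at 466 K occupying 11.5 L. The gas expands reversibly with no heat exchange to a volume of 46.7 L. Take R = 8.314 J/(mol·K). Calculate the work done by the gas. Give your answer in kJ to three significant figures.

Adiabatic: TV^(γ−1) = const with γ = 5/3.
T₂ = T₁ (V₁/V₂)^(γ−1) = 466 × (11.5/46.7)^0.667 = 466 × 0.3929 = 183.1 K.
W_by = nCᵥ(T₁ − T₂) = (2.18)(12.47)(466 − 183.1) = 7692 J.

W ≈ 7.69 kJ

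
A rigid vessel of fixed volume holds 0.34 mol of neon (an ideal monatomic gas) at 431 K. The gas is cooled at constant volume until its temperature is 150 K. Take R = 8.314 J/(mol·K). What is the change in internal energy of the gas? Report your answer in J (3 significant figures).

ΔU ≈ -1190 J

Constant volume ⇒ W = 0, so Q = ΔU = nCᵥΔT with Cᵥ = 3R/2 = 12.47 J/(mol·K).
ΔU = (0.34)(12.47)(150 − 431) = -1191 J.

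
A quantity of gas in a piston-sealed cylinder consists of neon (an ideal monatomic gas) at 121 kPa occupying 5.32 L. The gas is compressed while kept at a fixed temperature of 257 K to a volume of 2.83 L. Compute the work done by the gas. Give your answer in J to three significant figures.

W ≈ -406 J

Isothermal: W = nRT ln(V₂/V₁) = P₁V₁ ln(V₂/V₁).
P₁V₁ = (121 kPa)(5.32 L) = 643.7 J.
W = 643.7 × ln(2.83/5.32) = 643.7 × -0.6312
W_by_gas = -406.3 J.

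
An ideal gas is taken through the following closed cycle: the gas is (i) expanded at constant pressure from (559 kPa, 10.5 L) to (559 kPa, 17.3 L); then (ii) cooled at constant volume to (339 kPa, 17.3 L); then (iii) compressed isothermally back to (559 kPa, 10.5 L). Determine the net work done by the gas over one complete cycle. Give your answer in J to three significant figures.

Leg (i): W = PΔV = (559)(17.3 − 10.5) = 3801 J.
Leg (ii): W = 0.
Leg (iii): W = PᵢVᵢ ln(V_f/Vᵢ) = (5865) ln(10.5/17.3) = -2928 J.
W_net = 3801 − 2928 = 872.8 J.

W_net ≈ 873 J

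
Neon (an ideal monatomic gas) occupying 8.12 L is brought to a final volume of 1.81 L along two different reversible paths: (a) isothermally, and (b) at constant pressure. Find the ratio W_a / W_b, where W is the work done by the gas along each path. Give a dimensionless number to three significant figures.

W_a / W_b ≈ 1.93

Path (a) isothermal: W = P₁V₁ ln(V₂/V₁) → W_a/(P₁V₁) = -1.501.
Path (b) isobaric: W = P₁(V₂ − V₁) → W_b/(P₁V₁) = -0.7771.
W_a / W_b = -1.501 / -0.7771 = 1.932.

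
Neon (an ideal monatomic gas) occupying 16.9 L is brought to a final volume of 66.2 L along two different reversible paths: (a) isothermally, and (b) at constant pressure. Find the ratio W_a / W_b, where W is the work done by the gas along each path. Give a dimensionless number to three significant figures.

W_a / W_b ≈ 0.468

Path (a) isothermal: W = P₁V₁ ln(V₂/V₁) → W_a/(P₁V₁) = 1.365.
Path (b) isobaric: W = P₁(V₂ − V₁) → W_b/(P₁V₁) = 2.917.
W_a / W_b = 1.365 / 2.917 = 0.468.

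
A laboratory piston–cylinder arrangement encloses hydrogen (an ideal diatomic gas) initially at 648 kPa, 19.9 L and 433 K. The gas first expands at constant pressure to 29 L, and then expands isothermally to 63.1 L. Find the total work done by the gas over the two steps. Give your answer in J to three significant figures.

Step 1 (isobaric): W = PΔV = (648 kPa)(29 − 19.9 L) = 5897 J.
After step 1: P = 648 kPa, V = 29 L, T = 631 K.
Step 2 (isothermal): W = P₁V₁ ln(V₂/V₁) = (18792) ln(63.1/29) = 14609 J.
W_total = 5897 + 14609 = 20506 J.

W_total ≈ 20500 J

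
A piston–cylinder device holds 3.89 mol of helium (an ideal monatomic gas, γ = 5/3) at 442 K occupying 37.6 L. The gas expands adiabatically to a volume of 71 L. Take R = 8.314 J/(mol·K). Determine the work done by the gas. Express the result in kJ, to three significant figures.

W ≈ 7.41 kJ

Adiabatic: TV^(γ−1) = const with γ = 5/3.
T₂ = T₁ (V₁/V₂)^(γ−1) = 442 × (37.6/71)^0.667 = 442 × 0.6546 = 289.3 K.
W_by = nCᵥ(T₁ − T₂) = (3.89)(12.47)(442 − 289.3) = 7407 J.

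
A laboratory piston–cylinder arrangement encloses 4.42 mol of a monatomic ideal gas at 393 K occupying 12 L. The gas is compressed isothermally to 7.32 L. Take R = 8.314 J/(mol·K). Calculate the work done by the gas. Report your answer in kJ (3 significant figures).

W ≈ -7.14 kJ

Isothermal: W = nRT ln(V₂/V₁).
W = (4.42)(8.314)(393) × ln(7.32/12)
  = 14442 × -0.4943
W_by_gas = -7139 J.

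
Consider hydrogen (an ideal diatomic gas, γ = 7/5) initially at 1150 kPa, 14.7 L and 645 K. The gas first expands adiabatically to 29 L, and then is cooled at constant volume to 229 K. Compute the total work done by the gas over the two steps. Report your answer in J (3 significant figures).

W_total ≈ 10100 J

Step 1 (adiabatic): W = (P₁V₁ − P₂V₂)/(γ−1) = (16905 − 12882)/0.4 = 10058 J.
Step 2 (isochoric): W = 0 (constant volume).
W_total = 10058 + 0 = 10058 J.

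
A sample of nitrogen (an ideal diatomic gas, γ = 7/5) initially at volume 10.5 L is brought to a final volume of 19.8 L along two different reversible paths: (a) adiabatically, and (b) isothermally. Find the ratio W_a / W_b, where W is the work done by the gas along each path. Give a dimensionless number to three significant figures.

Path (a) adiabatic: W = P₁V₁(1 − (V₁/V₂)^(γ−1))/(γ−1) → W_a/(P₁V₁) = 0.5602.
Path (b) isothermal: W = P₁V₁ ln(V₂/V₁) → W_b/(P₁V₁) = 0.6343.
W_a / W_b = 0.5602 / 0.6343 = 0.8832.

W_a / W_b ≈ 0.883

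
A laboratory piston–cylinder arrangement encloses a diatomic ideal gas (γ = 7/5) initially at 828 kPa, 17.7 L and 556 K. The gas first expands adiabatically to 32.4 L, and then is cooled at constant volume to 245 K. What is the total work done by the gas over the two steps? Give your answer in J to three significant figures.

W_total ≈ 7870 J

Step 1 (adiabatic): W = (P₁V₁ − P₂V₂)/(γ−1) = (14656 − 11507)/0.4 = 7871 J.
Step 2 (isochoric): W = 0 (constant volume).
W_total = 7871 + 0 = 7871 J.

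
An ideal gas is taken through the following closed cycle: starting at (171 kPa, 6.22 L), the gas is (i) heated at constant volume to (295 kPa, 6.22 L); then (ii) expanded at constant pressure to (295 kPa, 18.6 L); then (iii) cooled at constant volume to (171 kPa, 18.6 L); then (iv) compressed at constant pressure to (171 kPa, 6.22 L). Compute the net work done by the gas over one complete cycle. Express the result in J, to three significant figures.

W_net ≈ 1540 J

Constant-volume legs do no work.
W(ii) = (295)(18.6 − 6.22) = 3652 J; W(iv) = (171)(6.22 − 18.6) = -2117 J.
W_net = 3652 − 2117 = 1535 J (the clockwise enclosed area).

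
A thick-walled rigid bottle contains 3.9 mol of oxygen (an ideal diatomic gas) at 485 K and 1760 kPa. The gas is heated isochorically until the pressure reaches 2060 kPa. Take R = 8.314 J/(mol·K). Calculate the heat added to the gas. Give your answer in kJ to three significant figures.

Q ≈ 6.70 kJ

Constant volume ⇒ W = 0, so Q = ΔU = nCᵥΔT with Cᵥ = 5R/2 = 20.79 J/(mol·K).
At constant V, T₂/T₁ = P₂/P₁ ⇒ ΔT = T₁(P₂/P₁ − 1) = 485·(2060/1760 − 1) = 82.67 K.
ΔU = (3.9)(20.79)(82.67) = 6701 J.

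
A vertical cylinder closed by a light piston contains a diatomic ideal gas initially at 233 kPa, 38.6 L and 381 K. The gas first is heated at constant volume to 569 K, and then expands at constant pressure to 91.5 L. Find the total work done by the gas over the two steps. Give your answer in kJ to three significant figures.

Step 1 (isochoric): W = 0 (constant volume).
After step 1: P = 348 kPa (V unchanged).
Step 2 (isobaric): W = PΔV = (348 kPa)(91.5 − 38.6 L) = 18408 J.
W_total = 0 + 18408 = 18408 J.

W_total ≈ 18.4 kJ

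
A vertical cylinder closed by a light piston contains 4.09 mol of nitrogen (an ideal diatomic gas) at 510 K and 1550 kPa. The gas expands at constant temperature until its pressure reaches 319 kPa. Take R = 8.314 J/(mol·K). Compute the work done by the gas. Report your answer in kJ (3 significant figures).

W ≈ 27.4 kJ

Isothermal process: W = nRT ln(V₂/V₁) = nRT ln(P₁/P₂).
W = (4.09)(8.314)(510) × ln(1550/319)
  = 17342 × ln(4.859) = 17342 × 1.581
W_by_gas = 27415 J.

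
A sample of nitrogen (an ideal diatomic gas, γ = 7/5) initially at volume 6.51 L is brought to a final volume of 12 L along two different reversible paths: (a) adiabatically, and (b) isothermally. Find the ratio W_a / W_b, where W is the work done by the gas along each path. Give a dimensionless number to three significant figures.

W_a / W_b ≈ 0.887

Path (a) adiabatic: W = P₁V₁(1 − (V₁/V₂)^(γ−1))/(γ−1) → W_a/(P₁V₁) = 0.5425.
Path (b) isothermal: W = P₁V₁ ln(V₂/V₁) → W_b/(P₁V₁) = 0.6116.
W_a / W_b = 0.5425 / 0.6116 = 0.8871.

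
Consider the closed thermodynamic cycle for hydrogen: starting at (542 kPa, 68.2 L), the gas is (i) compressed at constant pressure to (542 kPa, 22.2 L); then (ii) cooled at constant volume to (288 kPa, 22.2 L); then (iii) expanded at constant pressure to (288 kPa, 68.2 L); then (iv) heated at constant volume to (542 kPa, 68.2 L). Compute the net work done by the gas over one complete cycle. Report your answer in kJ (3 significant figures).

Constant-volume legs do no work.
W(i) = (542)(22.2 − 68.2) = -24932 J; W(iii) = (288)(68.2 − 22.2) = 13248 J.
W_net = -24932 + 13248 = -11684 J (the counter-clockwise enclosed area).

W_net ≈ -11.7 kJ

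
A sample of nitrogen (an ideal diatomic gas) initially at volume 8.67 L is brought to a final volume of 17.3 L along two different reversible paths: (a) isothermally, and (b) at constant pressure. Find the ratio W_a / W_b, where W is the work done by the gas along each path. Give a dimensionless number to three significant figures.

W_a / W_b ≈ 0.694

Path (a) isothermal: W = P₁V₁ ln(V₂/V₁) → W_a/(P₁V₁) = 0.6908.
Path (b) isobaric: W = P₁(V₂ − V₁) → W_b/(P₁V₁) = 0.9954.
W_a / W_b = 0.6908 / 0.9954 = 0.694.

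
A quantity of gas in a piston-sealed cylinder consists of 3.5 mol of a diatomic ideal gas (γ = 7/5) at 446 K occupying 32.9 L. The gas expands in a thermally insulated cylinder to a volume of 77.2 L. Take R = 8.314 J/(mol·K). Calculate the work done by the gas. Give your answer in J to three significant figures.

Adiabatic: TV^(γ−1) = const with γ = 7/5.
T₂ = T₁ (V₁/V₂)^(γ−1) = 446 × (32.9/77.2)^0.4 = 446 × 0.7109 = 317.1 K.
W_by = nCᵥ(T₁ − T₂) = (3.5)(20.79)(446 − 317.1) = 9379 J.

W ≈ 9380 J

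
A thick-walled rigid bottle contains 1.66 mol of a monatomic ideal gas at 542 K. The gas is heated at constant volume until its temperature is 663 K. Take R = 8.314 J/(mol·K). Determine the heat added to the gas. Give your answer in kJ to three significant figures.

Q ≈ 2.50 kJ

Constant volume ⇒ W = 0, so Q = ΔU = nCᵥΔT with Cᵥ = 3R/2 = 12.47 J/(mol·K).
ΔU = (1.66)(12.47)(663 − 542) = 2505 J.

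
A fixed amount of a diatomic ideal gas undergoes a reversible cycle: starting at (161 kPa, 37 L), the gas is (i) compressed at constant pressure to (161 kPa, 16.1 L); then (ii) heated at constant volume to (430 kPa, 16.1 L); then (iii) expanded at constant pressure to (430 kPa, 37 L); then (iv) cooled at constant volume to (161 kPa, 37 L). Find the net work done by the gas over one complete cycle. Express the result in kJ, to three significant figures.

Constant-volume legs do no work.
W(i) = (161)(16.1 − 37) = -3365 J; W(iii) = (430)(37 − 16.1) = 8987 J.
W_net = -3365 + 8987 = 5622 J (the clockwise enclosed area).

W_net ≈ 5.62 kJ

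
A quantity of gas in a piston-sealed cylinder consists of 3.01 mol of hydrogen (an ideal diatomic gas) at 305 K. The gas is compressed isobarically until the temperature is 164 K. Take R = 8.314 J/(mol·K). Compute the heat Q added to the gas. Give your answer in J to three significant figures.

Isobaric: W = nRΔT = (3.01)(8.314)(-141) = -3529 J.
ΔU = nCᵥΔT with Cᵥ = 5R/2: ΔU = (3.01)(20.79)(-141) = -8821 J.
Q = ΔU + W = -8821 − 3529 = -12350 J.

Q ≈ -12300 J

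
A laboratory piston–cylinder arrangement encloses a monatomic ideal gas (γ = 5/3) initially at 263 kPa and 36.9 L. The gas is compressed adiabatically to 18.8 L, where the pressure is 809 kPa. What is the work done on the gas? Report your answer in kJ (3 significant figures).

Adiabatic: W = (P₁V₁ − P₂V₂)/(γ − 1) with γ = 5/3.
P₁V₁ = 9705 J, P₂V₂ = 15209 J.
W = (9705 − 15209) / 0.6667 = -8257 J.
Work on gas = −W_by = 8257 J.

W ≈ 8.26 kJ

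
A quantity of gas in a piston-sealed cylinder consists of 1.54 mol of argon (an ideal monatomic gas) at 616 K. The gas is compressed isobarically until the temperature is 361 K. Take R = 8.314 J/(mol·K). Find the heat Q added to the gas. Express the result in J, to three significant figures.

Q ≈ -8160 J

Isobaric: W = nRΔT = (1.54)(8.314)(-255) = -3265 J.
ΔU = nCᵥΔT with Cᵥ = 3R/2: ΔU = (1.54)(12.47)(-255) = -4897 J.
Q = ΔU + W = -4897 − 3265 = -8162 J.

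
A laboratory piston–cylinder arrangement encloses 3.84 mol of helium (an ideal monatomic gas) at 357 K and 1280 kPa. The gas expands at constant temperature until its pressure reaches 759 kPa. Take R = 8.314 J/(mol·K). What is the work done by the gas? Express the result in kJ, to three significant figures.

W ≈ 5.96 kJ

Isothermal process: W = nRT ln(V₂/V₁) = nRT ln(P₁/P₂).
W = (3.84)(8.314)(357) × ln(1280/759)
  = 11397 × ln(1.686) = 11397 × 0.5226
W_by_gas = 5956 J.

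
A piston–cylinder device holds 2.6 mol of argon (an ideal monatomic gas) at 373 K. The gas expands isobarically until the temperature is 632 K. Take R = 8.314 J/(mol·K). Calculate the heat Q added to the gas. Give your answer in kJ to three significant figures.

Q ≈ 14.0 kJ

Isobaric: W = nRΔT = (2.6)(8.314)(259) = 5599 J.
ΔU = nCᵥΔT with Cᵥ = 3R/2: ΔU = (2.6)(12.47)(259) = 8398 J.
Q = ΔU + W = 8398 + 5599 = 13997 J.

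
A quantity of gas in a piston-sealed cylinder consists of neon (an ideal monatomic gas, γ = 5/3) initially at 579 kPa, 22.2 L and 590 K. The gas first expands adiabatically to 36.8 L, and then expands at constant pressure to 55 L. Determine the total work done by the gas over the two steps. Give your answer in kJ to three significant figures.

W_total ≈ 10.1 kJ

Step 1 (adiabatic): W = (P₁V₁ − P₂V₂)/(γ−1) = (12854 − 9177)/0.667 = 5515 J.
After step 1: P = 249.4 kPa, V = 36.8 L, T = 421.2 K.
Step 2 (isobaric): W = PΔV = (249.4 kPa)(55 − 36.8 L) = 4539 J.
W_total = 5515 + 4539 = 10054 J.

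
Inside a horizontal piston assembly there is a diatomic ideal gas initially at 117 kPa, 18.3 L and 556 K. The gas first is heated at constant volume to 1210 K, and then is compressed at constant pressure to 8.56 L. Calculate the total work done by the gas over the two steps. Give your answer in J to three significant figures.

W_total ≈ -2480 J

Step 1 (isochoric): W = 0 (constant volume).
After step 1: P = 254.6 kPa (V unchanged).
Step 2 (isobaric): W = PΔV = (254.6 kPa)(8.56 − 18.3 L) = -2480 J.
W_total = 0 − 2480 = -2480 J.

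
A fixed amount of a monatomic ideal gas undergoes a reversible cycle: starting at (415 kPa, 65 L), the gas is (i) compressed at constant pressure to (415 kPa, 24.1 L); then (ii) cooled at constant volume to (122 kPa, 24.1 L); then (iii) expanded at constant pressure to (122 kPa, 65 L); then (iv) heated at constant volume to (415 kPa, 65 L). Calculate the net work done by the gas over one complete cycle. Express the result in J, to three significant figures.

Constant-volume legs do no work.
W(i) = (415)(24.1 − 65) = -16974 J; W(iii) = (122)(65 − 24.1) = 4990 J.
W_net = -16974 + 4990 = -11984 J (the counter-clockwise enclosed area).

W_net ≈ -12000 J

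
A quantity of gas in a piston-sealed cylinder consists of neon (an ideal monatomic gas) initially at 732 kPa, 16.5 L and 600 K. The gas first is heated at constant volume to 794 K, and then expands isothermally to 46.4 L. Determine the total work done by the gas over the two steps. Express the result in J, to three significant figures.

W_total ≈ 16500 J

Step 1 (isochoric): W = 0 (constant volume).
After step 1: P = 968.7 kPa (V unchanged).
Step 2 (isothermal): W = P₁V₁ ln(V₂/V₁) = (15983) ln(46.4/16.5) = 16526 J.
W_total = 0 + 16526 = 16526 J.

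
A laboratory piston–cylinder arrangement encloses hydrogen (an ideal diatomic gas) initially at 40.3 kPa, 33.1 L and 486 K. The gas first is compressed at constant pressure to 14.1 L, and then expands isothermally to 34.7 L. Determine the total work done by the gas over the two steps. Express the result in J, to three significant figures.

Step 1 (isobaric): W = PΔV = (40.3 kPa)(14.1 − 33.1 L) = -765.7 J.
After step 1: P = 40.3 kPa, V = 14.1 L, T = 207 K.
Step 2 (isothermal): W = P₁V₁ ln(V₂/V₁) = (568.2) ln(34.7/14.1) = 511.7 J.
W_total = -765.7 + 511.7 = -254 J.

W_total ≈ -254 J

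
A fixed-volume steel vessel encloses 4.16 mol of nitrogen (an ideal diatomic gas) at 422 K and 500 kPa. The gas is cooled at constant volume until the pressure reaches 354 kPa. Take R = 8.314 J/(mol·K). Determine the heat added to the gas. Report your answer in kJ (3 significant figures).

Q ≈ -10.7 kJ

Constant volume ⇒ W = 0, so Q = ΔU = nCᵥΔT with Cᵥ = 5R/2 = 20.79 J/(mol·K).
At constant V, T₂/T₁ = P₂/P₁ ⇒ ΔT = T₁(P₂/P₁ − 1) = 422·(354/500 − 1) = -123.2 K.
ΔU = (4.16)(20.79)(-123.2) = -10655 J.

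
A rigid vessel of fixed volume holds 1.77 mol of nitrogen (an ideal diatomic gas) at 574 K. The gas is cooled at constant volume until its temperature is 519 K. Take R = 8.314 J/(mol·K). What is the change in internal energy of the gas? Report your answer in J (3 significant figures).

ΔU ≈ -2020 J

Constant volume ⇒ W = 0, so Q = ΔU = nCᵥΔT with Cᵥ = 5R/2 = 20.79 J/(mol·K).
ΔU = (1.77)(20.79)(519 − 574) = -2023 J.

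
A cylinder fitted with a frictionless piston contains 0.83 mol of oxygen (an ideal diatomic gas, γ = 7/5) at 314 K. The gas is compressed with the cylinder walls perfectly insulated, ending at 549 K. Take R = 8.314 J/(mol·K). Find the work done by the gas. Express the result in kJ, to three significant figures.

Adiabatic ⇒ Q = 0, so W_by = −ΔU = nCᵥ(T₁ − T₂).
Cᵥ = 5R/2 = 20.79 J/(mol·K).
W = (0.83)(20.79)(314 − 549) = -4054 J.

W ≈ -4.05 kJ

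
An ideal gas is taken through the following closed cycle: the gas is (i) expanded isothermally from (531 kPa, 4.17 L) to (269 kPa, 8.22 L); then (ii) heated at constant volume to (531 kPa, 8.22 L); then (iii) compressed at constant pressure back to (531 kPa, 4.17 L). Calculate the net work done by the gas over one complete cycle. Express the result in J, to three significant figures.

Leg (i): W = PᵢVᵢ ln(V_f/Vᵢ) = (2214) ln(8.22/4.17) = 1503 J.
Leg (ii): W = 0.
Leg (iii): W = PΔV = (531)(4.17 − 8.22) = -2151 J.
W_net = 1503 − 2151 = -647.8 J.

W_net ≈ -648 J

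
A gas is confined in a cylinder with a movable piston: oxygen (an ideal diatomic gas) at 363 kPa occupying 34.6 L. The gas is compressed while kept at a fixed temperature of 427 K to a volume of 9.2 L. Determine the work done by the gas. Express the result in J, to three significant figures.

Isothermal: W = nRT ln(V₂/V₁) = P₁V₁ ln(V₂/V₁).
P₁V₁ = (363 kPa)(34.6 L) = 12560 J.
W = 12560 × ln(9.2/34.6) = 12560 × -1.325
W_by_gas = -16637 J.

W ≈ -16600 J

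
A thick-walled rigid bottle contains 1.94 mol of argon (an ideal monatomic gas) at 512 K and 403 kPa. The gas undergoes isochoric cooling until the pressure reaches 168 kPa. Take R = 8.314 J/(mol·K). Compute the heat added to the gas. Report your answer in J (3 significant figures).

Constant volume ⇒ W = 0, so Q = ΔU = nCᵥΔT with Cᵥ = 3R/2 = 12.47 J/(mol·K).
At constant V, T₂/T₁ = P₂/P₁ ⇒ ΔT = T₁(P₂/P₁ − 1) = 512·(168/403 − 1) = -298.6 K.
ΔU = (1.94)(12.47)(-298.6) = -7223 J.

Q ≈ -7220 J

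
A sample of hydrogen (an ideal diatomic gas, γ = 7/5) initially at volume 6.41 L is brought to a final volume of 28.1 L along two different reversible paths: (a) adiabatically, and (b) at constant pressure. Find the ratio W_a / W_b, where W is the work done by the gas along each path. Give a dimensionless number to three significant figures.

W_a / W_b ≈ 0.330

Path (a) adiabatic: W = P₁V₁(1 − (V₁/V₂)^(γ−1))/(γ−1) → W_a/(P₁V₁) = 1.116.
Path (b) isobaric: W = P₁(V₂ − V₁) → W_b/(P₁V₁) = 3.384.
W_a / W_b = 1.116 / 3.384 = 0.3297.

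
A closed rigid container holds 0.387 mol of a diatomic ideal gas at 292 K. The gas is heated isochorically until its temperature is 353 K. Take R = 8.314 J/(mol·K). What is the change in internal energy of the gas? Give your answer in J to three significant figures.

Constant volume ⇒ W = 0, so Q = ΔU = nCᵥΔT with Cᵥ = 5R/2 = 20.79 J/(mol·K).
ΔU = (0.387)(20.79)(353 − 292) = 490.7 J.

ΔU ≈ 491 J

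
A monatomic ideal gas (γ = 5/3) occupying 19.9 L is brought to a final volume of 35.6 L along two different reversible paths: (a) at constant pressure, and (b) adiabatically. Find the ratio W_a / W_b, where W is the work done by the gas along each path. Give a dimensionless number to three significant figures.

W_a / W_b ≈ 1.64

Path (a) isobaric: W = P₁(V₂ − V₁) → W_a/(P₁V₁) = 0.7889.
Path (b) adiabatic: W = P₁V₁(1 − (V₁/V₂)^(γ−1))/(γ−1) → W_b/(P₁V₁) = 0.4821.
W_a / W_b = 0.7889 / 0.4821 = 1.636.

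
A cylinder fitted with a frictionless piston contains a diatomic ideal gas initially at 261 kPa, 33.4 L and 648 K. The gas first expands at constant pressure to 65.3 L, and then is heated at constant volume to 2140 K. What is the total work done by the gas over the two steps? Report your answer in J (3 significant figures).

Step 1 (isobaric): W = PΔV = (261 kPa)(65.3 − 33.4 L) = 8326 J.
Step 2 (isochoric): W = 0 (constant volume).
W_total = 8326 + 0 = 8326 J.

W_total ≈ 8330 J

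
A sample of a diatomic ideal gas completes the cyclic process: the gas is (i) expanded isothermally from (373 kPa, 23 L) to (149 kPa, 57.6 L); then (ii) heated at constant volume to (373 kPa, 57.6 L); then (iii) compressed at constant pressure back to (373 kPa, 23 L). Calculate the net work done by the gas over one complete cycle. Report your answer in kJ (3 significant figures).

W_net ≈ -5.03 kJ

Leg (i): W = PᵢVᵢ ln(V_f/Vᵢ) = (8579) ln(57.6/23) = 7876 J.
Leg (ii): W = 0.
Leg (iii): W = PΔV = (373)(23 − 57.6) = -12906 J.
W_net = 7876 − 12906 = -5030 J.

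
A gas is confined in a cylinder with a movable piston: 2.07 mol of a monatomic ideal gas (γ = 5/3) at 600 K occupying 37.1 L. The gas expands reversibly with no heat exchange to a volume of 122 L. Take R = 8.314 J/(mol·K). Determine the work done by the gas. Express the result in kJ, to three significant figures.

Adiabatic: TV^(γ−1) = const with γ = 5/3.
T₂ = T₁ (V₁/V₂)^(γ−1) = 600 × (37.1/122)^0.667 = 600 × 0.4522 = 271.3 K.
W_by = nCᵥ(T₁ − T₂) = (2.07)(12.47)(600 − 271.3) = 8485 J.

W ≈ 8.48 kJ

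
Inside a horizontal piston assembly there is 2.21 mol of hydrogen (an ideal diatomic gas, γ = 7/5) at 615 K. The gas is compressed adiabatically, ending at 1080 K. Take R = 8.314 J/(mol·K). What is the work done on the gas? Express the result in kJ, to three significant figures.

Adiabatic ⇒ Q = 0, so W_by = −ΔU = nCᵥ(T₁ − T₂).
Cᵥ = 5R/2 = 20.79 J/(mol·K).
W = (2.21)(20.79)(615 − 1080) = -21360 J.
Work on gas = −W_by = 21360 J.

W ≈ 21.4 kJ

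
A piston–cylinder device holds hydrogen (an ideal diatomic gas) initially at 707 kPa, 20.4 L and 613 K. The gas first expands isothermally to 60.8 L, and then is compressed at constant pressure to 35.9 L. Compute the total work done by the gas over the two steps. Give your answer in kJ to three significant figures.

W_total ≈ 9.84 kJ

Step 1 (isothermal): W = P₁V₁ ln(V₂/V₁) = (14423) ln(60.8/20.4) = 15750 J.
After step 1: P = 237.2 kPa, V = 60.8 L, T = 613 K.
Step 2 (isobaric): W = PΔV = (237.2 kPa)(35.9 − 60.8 L) = -5907 J.
W_total = 15750 − 5907 = 9844 J.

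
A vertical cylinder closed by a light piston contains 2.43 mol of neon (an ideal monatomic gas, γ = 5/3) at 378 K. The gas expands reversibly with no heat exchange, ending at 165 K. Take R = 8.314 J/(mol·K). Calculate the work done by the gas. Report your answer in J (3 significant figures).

Adiabatic ⇒ Q = 0, so W_by = −ΔU = nCᵥ(T₁ − T₂).
Cᵥ = 3R/2 = 12.47 J/(mol·K).
W = (2.43)(12.47)(378 − 165) = 6455 J.

W ≈ 6450 J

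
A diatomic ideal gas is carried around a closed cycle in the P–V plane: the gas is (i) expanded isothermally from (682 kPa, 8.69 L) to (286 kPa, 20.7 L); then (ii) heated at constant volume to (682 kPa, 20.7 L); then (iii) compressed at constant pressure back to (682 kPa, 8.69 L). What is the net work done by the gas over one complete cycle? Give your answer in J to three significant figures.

W_net ≈ -3050 J

Leg (i): W = PᵢVᵢ ln(V_f/Vᵢ) = (5927) ln(20.7/8.69) = 5144 J.
Leg (ii): W = 0.
Leg (iii): W = PΔV = (682)(8.69 − 20.7) = -8191 J.
W_net = 5144 − 8191 = -3047 J.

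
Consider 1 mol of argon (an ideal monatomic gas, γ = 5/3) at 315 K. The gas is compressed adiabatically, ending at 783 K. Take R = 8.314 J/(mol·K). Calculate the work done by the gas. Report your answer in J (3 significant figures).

W ≈ -5840 J

Adiabatic ⇒ Q = 0, so W_by = −ΔU = nCᵥ(T₁ − T₂).
Cᵥ = 3R/2 = 12.47 J/(mol·K).
W = (1)(12.47)(315 − 783) = -5836 J.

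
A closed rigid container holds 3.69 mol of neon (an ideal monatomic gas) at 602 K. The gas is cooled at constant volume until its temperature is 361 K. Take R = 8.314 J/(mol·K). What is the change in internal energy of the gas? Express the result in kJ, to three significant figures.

Constant volume ⇒ W = 0, so Q = ΔU = nCᵥΔT with Cᵥ = 3R/2 = 12.47 J/(mol·K).
ΔU = (3.69)(12.47)(361 − 602) = -11090 J.

ΔU ≈ -11.1 kJ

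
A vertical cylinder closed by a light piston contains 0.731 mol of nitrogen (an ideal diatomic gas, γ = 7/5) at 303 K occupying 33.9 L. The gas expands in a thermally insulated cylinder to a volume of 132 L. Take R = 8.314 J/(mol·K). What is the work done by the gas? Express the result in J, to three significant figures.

W ≈ 1930 J

Adiabatic: TV^(γ−1) = const with γ = 7/5.
T₂ = T₁ (V₁/V₂)^(γ−1) = 303 × (33.9/132)^0.4 = 303 × 0.5806 = 175.9 K.
W_by = nCᵥ(T₁ − T₂) = (0.731)(20.79)(303 − 175.9) = 1931 J.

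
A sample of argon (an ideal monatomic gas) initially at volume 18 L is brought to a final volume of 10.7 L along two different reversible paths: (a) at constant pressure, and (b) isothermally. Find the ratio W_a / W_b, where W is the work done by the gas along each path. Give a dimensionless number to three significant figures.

W_a / W_b ≈ 0.780

Path (a) isobaric: W = P₁(V₂ − V₁) → W_a/(P₁V₁) = -0.4056.
Path (b) isothermal: W = P₁V₁ ln(V₂/V₁) → W_b/(P₁V₁) = -0.5201.
W_a / W_b = -0.4056 / -0.5201 = 0.7797.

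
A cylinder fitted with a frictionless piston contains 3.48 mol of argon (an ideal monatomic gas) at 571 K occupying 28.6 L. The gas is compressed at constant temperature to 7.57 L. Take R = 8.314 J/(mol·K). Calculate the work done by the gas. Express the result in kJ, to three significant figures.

W ≈ -22.0 kJ

Isothermal: W = nRT ln(V₂/V₁).
W = (3.48)(8.314)(571) × ln(7.57/28.6)
  = 16521 × -1.329
W_by_gas = -21959 J.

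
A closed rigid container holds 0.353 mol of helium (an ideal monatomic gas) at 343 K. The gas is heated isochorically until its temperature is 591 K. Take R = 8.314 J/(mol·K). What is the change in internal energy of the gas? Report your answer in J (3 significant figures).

Constant volume ⇒ W = 0, so Q = ΔU = nCᵥΔT with Cᵥ = 3R/2 = 12.47 J/(mol·K).
ΔU = (0.353)(12.47)(591 − 343) = 1092 J.

ΔU ≈ 1090 J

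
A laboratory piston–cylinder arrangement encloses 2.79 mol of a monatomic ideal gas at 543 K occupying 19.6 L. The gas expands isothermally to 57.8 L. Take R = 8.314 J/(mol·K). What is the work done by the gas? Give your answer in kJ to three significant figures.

Isothermal: W = nRT ln(V₂/V₁).
W = (2.79)(8.314)(543) × ln(57.8/19.6)
  = 12595 × 1.081
W_by_gas = 13621 J.

W ≈ 13.6 kJ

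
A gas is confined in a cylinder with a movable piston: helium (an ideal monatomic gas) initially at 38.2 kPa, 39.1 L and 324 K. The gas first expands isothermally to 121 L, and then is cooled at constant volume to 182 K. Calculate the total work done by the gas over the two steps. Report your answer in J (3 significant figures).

Step 1 (isothermal): W = P₁V₁ ln(V₂/V₁) = (1494) ln(121/39.1) = 1687 J.
Step 2 (isochoric): W = 0 (constant volume).
W_total = 1687 + 0 = 1687 J.

W_total ≈ 1690 J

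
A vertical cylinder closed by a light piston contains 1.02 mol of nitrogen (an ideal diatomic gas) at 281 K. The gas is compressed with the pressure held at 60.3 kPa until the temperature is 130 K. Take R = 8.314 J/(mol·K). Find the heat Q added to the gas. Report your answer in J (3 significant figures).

Isobaric: W = nRΔT = (1.02)(8.314)(-151) = -1281 J.
ΔU = nCᵥΔT with Cᵥ = 5R/2: ΔU = (1.02)(20.79)(-151) = -3201 J.
Q = ΔU + W = -3201 − 1281 = -4482 J.

Q ≈ -4480 J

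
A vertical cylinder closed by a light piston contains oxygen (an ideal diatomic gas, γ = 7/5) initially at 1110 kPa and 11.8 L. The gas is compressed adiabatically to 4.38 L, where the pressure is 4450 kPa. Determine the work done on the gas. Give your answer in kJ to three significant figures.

Adiabatic: W = (P₁V₁ − P₂V₂)/(γ − 1) with γ = 7/5.
P₁V₁ = 13098 J, P₂V₂ = 19491 J.
W = (13098 − 19491) / 0.4 = -15983 J.
Work on gas = −W_by = 15983 J.

W ≈ 16.0 kJ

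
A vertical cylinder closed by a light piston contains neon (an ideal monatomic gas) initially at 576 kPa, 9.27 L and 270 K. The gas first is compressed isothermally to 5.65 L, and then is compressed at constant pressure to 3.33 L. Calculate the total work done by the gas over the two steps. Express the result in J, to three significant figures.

W_total ≈ -4840 J

Step 1 (isothermal): W = P₁V₁ ln(V₂/V₁) = (5340) ln(5.65/9.27) = -2644 J.
After step 1: P = 945 kPa, V = 5.65 L, T = 270 K.
Step 2 (isobaric): W = PΔV = (945 kPa)(3.33 − 5.65 L) = -2193 J.
W_total = -2644 − 2193 = -4836 J.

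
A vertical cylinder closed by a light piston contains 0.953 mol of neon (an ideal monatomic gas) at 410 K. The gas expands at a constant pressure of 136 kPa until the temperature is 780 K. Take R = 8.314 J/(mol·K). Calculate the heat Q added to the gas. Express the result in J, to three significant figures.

Isobaric: W = nRΔT = (0.953)(8.314)(370) = 2932 J.
ΔU = nCᵥΔT with Cᵥ = 3R/2: ΔU = (0.953)(12.47)(370) = 4397 J.
Q = ΔU + W = 4397 + 2932 = 7329 J.

Q ≈ 7330 J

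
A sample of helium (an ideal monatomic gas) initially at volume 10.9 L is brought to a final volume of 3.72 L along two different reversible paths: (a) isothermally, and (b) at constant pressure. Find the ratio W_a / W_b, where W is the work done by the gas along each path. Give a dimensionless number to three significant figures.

W_a / W_b ≈ 1.63

Path (a) isothermal: W = P₁V₁ ln(V₂/V₁) → W_a/(P₁V₁) = -1.075.
Path (b) isobaric: W = P₁(V₂ − V₁) → W_b/(P₁V₁) = -0.6587.
W_a / W_b = -1.075 / -0.6587 = 1.632.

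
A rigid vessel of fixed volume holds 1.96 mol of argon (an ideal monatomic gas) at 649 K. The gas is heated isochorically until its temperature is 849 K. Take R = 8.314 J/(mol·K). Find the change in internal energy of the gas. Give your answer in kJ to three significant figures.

ΔU ≈ 4.89 kJ

Constant volume ⇒ W = 0, so Q = ΔU = nCᵥΔT with Cᵥ = 3R/2 = 12.47 J/(mol·K).
ΔU = (1.96)(12.47)(849 − 649) = 4889 J.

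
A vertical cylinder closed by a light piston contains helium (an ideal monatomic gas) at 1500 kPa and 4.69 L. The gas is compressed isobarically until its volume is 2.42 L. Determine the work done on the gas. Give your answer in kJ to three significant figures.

Isobaric: W = P ΔV.
W = (1500 kPa)(2.42 − 4.69 L) = (1500)(-2.27) = -3405 J.
Work on gas = −W_by = 3405 J.

W ≈ 3.41 kJ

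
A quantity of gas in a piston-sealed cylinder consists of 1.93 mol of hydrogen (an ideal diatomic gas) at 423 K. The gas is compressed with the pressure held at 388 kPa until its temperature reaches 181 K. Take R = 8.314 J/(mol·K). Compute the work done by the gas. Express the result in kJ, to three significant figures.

Isobaric: W = P ΔV = nR ΔT.
W = (1.93)(8.314)(181 − 423) = -3883 J.

W ≈ -3.88 kJ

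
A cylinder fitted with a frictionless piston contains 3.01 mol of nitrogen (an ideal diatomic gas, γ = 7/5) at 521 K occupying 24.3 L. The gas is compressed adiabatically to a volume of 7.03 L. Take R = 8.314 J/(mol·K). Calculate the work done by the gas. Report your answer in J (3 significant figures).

W ≈ -20900 J

Adiabatic: TV^(γ−1) = const with γ = 7/5.
T₂ = T₁ (V₁/V₂)^(γ−1) = 521 × (24.3/7.03)^0.4 = 521 × 1.642 = 855.7 K.
W_by = nCᵥ(T₁ − T₂) = (3.01)(20.79)(521 − 855.7) = -20937 J.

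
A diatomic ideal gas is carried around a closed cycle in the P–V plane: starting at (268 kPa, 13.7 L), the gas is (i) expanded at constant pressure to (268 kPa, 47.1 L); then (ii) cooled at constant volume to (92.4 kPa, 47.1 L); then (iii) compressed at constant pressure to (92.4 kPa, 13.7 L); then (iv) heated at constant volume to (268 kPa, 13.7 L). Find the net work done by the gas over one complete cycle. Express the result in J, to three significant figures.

W_net ≈ 5870 J

Constant-volume legs do no work.
W(i) = (268)(47.1 − 13.7) = 8951 J; W(iii) = (92.4)(13.7 − 47.1) = -3086 J.
W_net = 8951 − 3086 = 5865 J (the clockwise enclosed area).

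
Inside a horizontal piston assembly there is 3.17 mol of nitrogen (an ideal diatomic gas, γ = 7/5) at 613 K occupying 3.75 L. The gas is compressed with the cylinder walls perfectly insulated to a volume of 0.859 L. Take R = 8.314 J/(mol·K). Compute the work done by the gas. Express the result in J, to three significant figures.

W ≈ -32400 J

Adiabatic: TV^(γ−1) = const with γ = 7/5.
T₂ = T₁ (V₁/V₂)^(γ−1) = 613 × (3.75/0.859)^0.4 = 613 × 1.803 = 1105 K.
W_by = nCᵥ(T₁ − T₂) = (3.17)(20.79)(613 − 1105) = -32436 J.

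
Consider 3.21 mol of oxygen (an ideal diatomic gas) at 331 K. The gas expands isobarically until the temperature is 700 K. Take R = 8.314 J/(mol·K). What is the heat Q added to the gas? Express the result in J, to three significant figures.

Isobaric: W = nRΔT = (3.21)(8.314)(369) = 9848 J.
ΔU = nCᵥΔT with Cᵥ = 5R/2: ΔU = (3.21)(20.79)(369) = 24620 J.
Q = ΔU + W = 24620 + 9848 = 34467 J.

Q ≈ 34500 J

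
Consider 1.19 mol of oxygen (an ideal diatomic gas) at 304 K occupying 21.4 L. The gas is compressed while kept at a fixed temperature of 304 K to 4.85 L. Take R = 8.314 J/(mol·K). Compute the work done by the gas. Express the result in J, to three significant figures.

W ≈ -4460 J

Isothermal: W = nRT ln(V₂/V₁).
W = (1.19)(8.314)(304) × ln(4.85/21.4)
  = 3008 × -1.484
W_by_gas = -4465 J.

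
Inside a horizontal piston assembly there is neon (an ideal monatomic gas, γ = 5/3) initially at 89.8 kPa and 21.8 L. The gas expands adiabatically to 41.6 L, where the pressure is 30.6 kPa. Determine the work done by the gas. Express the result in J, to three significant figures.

W ≈ 1030 J

Adiabatic: W = (P₁V₁ − P₂V₂)/(γ − 1) with γ = 5/3.
P₁V₁ = 1958 J, P₂V₂ = 1273 J.
W = (1958 − 1273) / 0.6667 = 1027 J.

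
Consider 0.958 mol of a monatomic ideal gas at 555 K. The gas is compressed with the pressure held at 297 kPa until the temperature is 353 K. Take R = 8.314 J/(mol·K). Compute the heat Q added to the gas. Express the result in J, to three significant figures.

Q ≈ -4020 J

Isobaric: W = nRΔT = (0.958)(8.314)(-202) = -1609 J.
ΔU = nCᵥΔT with Cᵥ = 3R/2: ΔU = (0.958)(12.47)(-202) = -2413 J.
Q = ΔU + W = -2413 − 1609 = -4022 J.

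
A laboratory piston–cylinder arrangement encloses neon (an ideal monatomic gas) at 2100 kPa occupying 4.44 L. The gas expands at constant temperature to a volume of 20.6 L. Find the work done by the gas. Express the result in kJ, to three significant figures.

W ≈ 14.3 kJ

Isothermal: W = nRT ln(V₂/V₁) = P₁V₁ ln(V₂/V₁).
P₁V₁ = (2100 kPa)(4.44 L) = 9324 J.
W = 9324 × ln(20.6/4.44) = 9324 × 1.535
W_by_gas = 14309 J.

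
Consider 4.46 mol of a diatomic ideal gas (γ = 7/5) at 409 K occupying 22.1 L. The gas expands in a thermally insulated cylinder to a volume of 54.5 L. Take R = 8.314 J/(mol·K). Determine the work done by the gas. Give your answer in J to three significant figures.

W ≈ 11500 J

Adiabatic: TV^(γ−1) = const with γ = 7/5.
T₂ = T₁ (V₁/V₂)^(γ−1) = 409 × (22.1/54.5)^0.4 = 409 × 0.6969 = 285.1 K.
W_by = nCᵥ(T₁ − T₂) = (4.46)(20.79)(409 − 285.1) = 11490 J.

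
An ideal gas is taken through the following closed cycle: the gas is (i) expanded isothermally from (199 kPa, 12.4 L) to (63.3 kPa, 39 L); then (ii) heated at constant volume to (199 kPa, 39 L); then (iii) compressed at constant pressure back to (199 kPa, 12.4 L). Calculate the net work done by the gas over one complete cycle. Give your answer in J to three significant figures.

Leg (i): W = PᵢVᵢ ln(V_f/Vᵢ) = (2468) ln(39/12.4) = 2828 J.
Leg (ii): W = 0.
Leg (iii): W = PΔV = (199)(12.4 − 39) = -5293 J.
W_net = 2828 − 5293 = -2466 J.

W_net ≈ -2470 J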